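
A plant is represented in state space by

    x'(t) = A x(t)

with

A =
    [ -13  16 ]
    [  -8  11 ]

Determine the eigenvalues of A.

-5, 3

det(sI - A) = s^2 - (tr A)s + det A, with tr A = (-13) + 11 = -2 and det A = (-13)·11 - 16·(-8) = -143 - (-128) = -15.
So p(s) = det(sI - A) = s^2 + 2s - 15.
Factor s^2 + 2s - 15: two numbers with sum -2 and product -15 are 3 and -5, so s^2 + 2s - 15 = (s - 3)(s + 5).
Hence p(s) = (s - 3) (s + 5), with roots -5, 3.
At least one eigenvalue has non-negative real part, so the system is not asymptotically stable.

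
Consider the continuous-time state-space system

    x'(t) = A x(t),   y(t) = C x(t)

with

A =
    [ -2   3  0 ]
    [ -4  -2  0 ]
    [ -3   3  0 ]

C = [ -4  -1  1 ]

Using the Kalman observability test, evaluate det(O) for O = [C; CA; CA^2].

439

CA = [[9, -7, 0]]
CA^2 = [[10, 41, 0]]
Observability matrix O = [C; CA; CA^2] = [[-4, -1, 1], [9, -7, 0], [10, 41, 0]]
Expanding along the first row, det(O) = (-4)·((-7)·0 - 0·41) - (-1)·(9·0 - 0·10) + 1·(9·41 - (-7)·10) = (-4)·0 - (-1)·0 + 1·439 = 439
Since det(O) ≠ 0, rank(O) = 3 and the system is completely observable.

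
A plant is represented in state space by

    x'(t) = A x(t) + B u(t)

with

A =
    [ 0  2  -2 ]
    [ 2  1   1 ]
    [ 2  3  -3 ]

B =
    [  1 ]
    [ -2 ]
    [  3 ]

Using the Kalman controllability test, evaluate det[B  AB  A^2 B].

AB = [[-10], [3], [-13]]
A^2B = [[32], [-30], [28]]
Controllability matrix C = [B  AB  A^2B] = [[1, -10, 32], [-2, 3, -30], [3, -13, 28]]
Expanding along the first row, det(C) = 1·(3·28 - (-30)·(-13)) - (-10)·((-2)·28 - (-30)·3) + 32·((-2)·(-13) - 3·3) = 1·(-306) - (-10)·34 + 32·17 = 578
Since det(C) ≠ 0, rank(C) = 3 and the system is completely controllable.

578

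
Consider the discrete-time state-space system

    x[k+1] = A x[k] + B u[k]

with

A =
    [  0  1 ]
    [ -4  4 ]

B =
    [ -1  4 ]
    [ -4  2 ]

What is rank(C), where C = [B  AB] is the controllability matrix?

2

AB = [[-4, 2], [-12, -8]]
Controllability matrix C = [B  AB] = [[-1, 4, -4, 2], [-4, 2, -12, -8]]
Take the 2×2 submatrix of C formed by columns 1, 2: [[-1, 4], [-4, 2]]. Its determinant is (-1)·2 - 4·(-4) = -2 - (-16) = 14 ≠ 0.
So rank(C) ≥ 2; since C has 2 rows, rank(C) = 2.
rank(C) = 2 = n, so the pair (A, B) is completely controllable.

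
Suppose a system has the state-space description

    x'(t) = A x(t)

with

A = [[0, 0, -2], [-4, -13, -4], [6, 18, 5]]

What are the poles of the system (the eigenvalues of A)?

-4, -3, -1

det(sI - A) = s^3 - (tr A)s^2 + (M11 + M22 + M33)s - det A, where Mii is the 2×2 principal minor of A obtained by deleting row i and column i.
tr A = 0 + (-13) + 5 = -8; M11 = (-13)·5 - (-4)·18 = -65 - (-72) = 7; M22 = 0·5 - (-2)·6 = 0 - (-12) = 12; M33 = 0·(-13) - 0·(-4) = 0 - 0 = 0; sum of minors = 19.
det A = 0·((-13)·5 - (-4)·18) - 0·((-4)·5 - (-4)·6) + (-2)·((-4)·18 - (-13)·6) = 0·7 - 0·4 + (-2)·6 = -12.
So p(s) = det(sI - A) = s^3 + 8s^2 + 19s + 12.
Rational-root test: any integer root divides 12. Testing small divisors, s = -1 works: p(-1) = -1 + 8 + (-19) + 12 = 0, so (s + 1) is a factor.
Dividing, p(s) = (s + 1)(s^2 + 7s + 12).
Factor s^2 + 7s + 12: two numbers with sum -7 and product 12 are -3 and -4, so s^2 + 7s + 12 = (s + 3)(s + 4).
Hence p(s) = (s + 1) (s + 3) (s + 4), with roots -4, -3, -1.
All eigenvalues have negative real part, so the system is asymptotically stable.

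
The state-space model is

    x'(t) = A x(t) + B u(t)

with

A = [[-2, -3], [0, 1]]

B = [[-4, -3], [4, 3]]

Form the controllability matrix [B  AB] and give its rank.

1

AB = [[-4, -3], [4, 3]]
Controllability matrix C = [B  AB] = [[-4, -3, -4, -3], [4, 3, 4, 3]]
Every column of C is a scalar multiple of column 1 = [-4, 4] (multipliers 1, 3/4, 1, 3/4), so the columns span a one-dimensional space.
C ≠ 0, hence rank(C) = 1.
rank(C) = 1 < n = 2, so the pair (A, B) is not completely controllable.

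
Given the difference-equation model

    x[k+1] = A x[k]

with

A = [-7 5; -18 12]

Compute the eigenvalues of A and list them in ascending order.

det(zI - A) = z^2 - (tr A)z + det A, with tr A = (-7) + 12 = 5 and det A = (-7)·12 - 5·(-18) = -84 - (-90) = 6.
So p(z) = det(zI - A) = z^2 - 5z + 6.
Factor z^2 - 5z + 6: two numbers with sum 5 and product 6 are 3 and 2, so z^2 - 5z + 6 = (z - 3)(z - 2).
Hence p(z) = (z - 3) (z - 2), with roots 2, 3.

2, 3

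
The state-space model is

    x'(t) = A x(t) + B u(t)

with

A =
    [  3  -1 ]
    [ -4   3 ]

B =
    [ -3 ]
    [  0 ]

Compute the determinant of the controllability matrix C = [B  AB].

-36

AB = [[-9], [12]]
Controllability matrix C = [B  AB] = [[-3, -9], [0, 12]]
det(C) = (-3)·12 - (-9)·0 = -36 - 0 = -36
Since det(C) ≠ 0, rank(C) = 2 and the system is completely controllable.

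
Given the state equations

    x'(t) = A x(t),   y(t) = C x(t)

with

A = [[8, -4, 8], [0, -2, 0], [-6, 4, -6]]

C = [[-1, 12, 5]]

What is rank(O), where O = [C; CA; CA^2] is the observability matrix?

CA = [[-38, 0, -38]]
CA^2 = [[-76, 0, -76]]
Observability matrix O = [C; CA; CA^2] = [[-1, 12, 5], [-38, 0, -38], [-76, 0, -76]]
The columns c1, c2, c3 of O are linearly dependent: -2·c1 - c2 + 2·c3 = 0 (check each entry), so rank(O) ≤ 2.
The 2×2 minor from rows 1, 2, columns 1, 2 is (-1)·0 - 12·(-38) = 0 - (-456) = 456 ≠ 0, so rank(O) = 2.
rank(O) = 2 < n = 3, so the pair (A, C) is not completely observable.

2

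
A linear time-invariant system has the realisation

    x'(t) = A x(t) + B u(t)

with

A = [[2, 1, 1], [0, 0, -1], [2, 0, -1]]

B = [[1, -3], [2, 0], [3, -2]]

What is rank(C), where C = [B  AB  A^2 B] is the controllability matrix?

AB = [[7, -8], [-3, 2], [-1, -4]]
A^2B = [[10, -18], [1, 4], [15, -12]]
Controllability matrix C = [B  AB  A^2B] = [[1, -3, 7, -8, 10, -18], [2, 0, -3, 2, 1, 4], [3, -2, -1, -4, 15, -12]]
Take the 3×3 submatrix of C formed by columns 1, 2, 3: [[1, -3, 7], [2, 0, -3], [3, -2, -1]]. Its determinant is 1·(0·(-1) - (-3)·(-2)) - (-3)·(2·(-1) - (-3)·3) + 7·(2·(-2) - 0·3) = 1·(-6) - (-3)·7 + 7·(-4) = -13 ≠ 0.
So rank(C) ≥ 3; since C has 3 rows, rank(C) = 3.
rank(C) = 3 = n, so the pair (A, B) is completely controllable.

3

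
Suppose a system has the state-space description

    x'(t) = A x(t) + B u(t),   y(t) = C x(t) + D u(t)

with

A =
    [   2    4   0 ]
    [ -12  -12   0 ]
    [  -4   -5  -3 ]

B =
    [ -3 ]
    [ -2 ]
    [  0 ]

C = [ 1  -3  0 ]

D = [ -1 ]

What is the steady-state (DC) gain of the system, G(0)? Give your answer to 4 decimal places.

-7.8333

G(0) = C(-A)^{-1}B + D = -C A^{-1} B + D.
det A = -72, so A^{-1} = (1/-72)·adj(A) = [[-1/2, -1/6, 0], [1/2, 1/12, 0], [-1/6, 1/12, -1/3]]
A^{-1} B = [11/6, -5/3, 1/3]^T
C A^{-1} B = 41/6
G(0) = D - C A^{-1} B = -1 - (41/6) = -47/6 ≈ -7.8333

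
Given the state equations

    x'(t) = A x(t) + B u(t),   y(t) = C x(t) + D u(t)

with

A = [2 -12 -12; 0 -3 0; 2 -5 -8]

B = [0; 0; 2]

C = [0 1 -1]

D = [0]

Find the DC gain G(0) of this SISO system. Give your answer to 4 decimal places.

G(0) = C(-A)^{-1}B + D = -C A^{-1} B + D.
det A = -24, so A^{-1} = (1/-24)·adj(A) = [[-1, 3/2, 3/2], [0, -1/3, 0], [-1/4, 7/12, 1/4]]
A^{-1} B = [3, 0, 1/2]^T
C A^{-1} B = -1/2
G(0) = D - C A^{-1} B = 0 - (-1/2) = 1/2 ≈ 0.5000

0.5000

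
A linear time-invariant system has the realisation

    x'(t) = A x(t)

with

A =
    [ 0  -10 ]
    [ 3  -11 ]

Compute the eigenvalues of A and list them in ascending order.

det(sI - A) = s^2 - (tr A)s + det A, with tr A = 0 + (-11) = -11 and det A = 0·(-11) - (-10)·3 = 0 - (-30) = 30.
So p(s) = det(sI - A) = s^2 + 11s + 30.
Factor s^2 + 11s + 30: two numbers with sum -11 and product 30 are -5 and -6, so s^2 + 11s + 30 = (s + 5)(s + 6).
Hence p(s) = (s + 5) (s + 6), with roots -6, -5.
All eigenvalues have negative real part, so the system is asymptotically stable.

-6, -5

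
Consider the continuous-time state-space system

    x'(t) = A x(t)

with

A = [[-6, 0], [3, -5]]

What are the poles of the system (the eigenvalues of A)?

det(sI - A) = s^2 - (tr A)s + det A, with tr A = (-6) + (-5) = -11 and det A = (-6)·(-5) - 0·3 = 30 - 0 = 30.
So p(s) = det(sI - A) = s^2 + 11s + 30.
Factor s^2 + 11s + 30: two numbers with sum -11 and product 30 are -5 and -6, so s^2 + 11s + 30 = (s + 5)(s + 6).
Hence p(s) = (s + 5) (s + 6), with roots -6, -5.
All eigenvalues have negative real part, so the system is asymptotically stable.

-6, -5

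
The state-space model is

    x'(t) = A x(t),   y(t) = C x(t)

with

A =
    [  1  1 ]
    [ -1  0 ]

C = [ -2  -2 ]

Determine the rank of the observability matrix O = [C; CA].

CA = [[0, -2]]
Observability matrix O = [C; CA] = [[-2, -2], [0, -2]]
det(O) = (-2)·(-2) - (-2)·0 = 4 - 0 = 4 ≠ 0, so rank(O) = 2.
rank(O) = 2 = n, so the pair (A, C) is completely observable.

2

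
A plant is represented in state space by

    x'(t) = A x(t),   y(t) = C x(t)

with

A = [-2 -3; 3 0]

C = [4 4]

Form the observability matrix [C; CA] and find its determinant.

CA = [[4, -12]]
Observability matrix O = [C; CA] = [[4, 4], [4, -12]]
det(O) = 4·(-12) - 4·4 = -48 - 16 = -64
Since det(O) ≠ 0, rank(O) = 2 and the system is completely observable.

-64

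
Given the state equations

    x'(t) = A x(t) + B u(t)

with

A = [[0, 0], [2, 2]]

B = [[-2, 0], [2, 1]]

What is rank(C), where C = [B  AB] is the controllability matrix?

2

AB = [[0, 0], [0, 2]]
Controllability matrix C = [B  AB] = [[-2, 0, 0, 0], [2, 1, 0, 2]]
Take the 2×2 submatrix of C formed by columns 1, 2: [[-2, 0], [2, 1]]. Its determinant is (-2)·1 - 0·2 = -2 - 0 = -2 ≠ 0.
So rank(C) ≥ 2; since C has 2 rows, rank(C) = 2.
rank(C) = 2 = n, so the pair (A, B) is completely controllable.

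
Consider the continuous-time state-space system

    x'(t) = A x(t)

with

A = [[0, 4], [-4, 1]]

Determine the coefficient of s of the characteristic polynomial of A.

For a 2×2 matrix, det(sI - A) = s^2 - (tr A)s + det A.
tr A = 1, det A = 16.
So p(s) = s^2 - s + 16.
The coefficient of s is -1.

-1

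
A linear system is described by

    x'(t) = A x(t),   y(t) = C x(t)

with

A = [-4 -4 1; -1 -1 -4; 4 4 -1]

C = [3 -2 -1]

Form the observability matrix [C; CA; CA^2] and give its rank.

3

CA = [[-14, -14, 12]]
CA^2 = [[118, 118, 30]]
Observability matrix O = [C; CA; CA^2] = [[3, -2, -1], [-14, -14, 12], [118, 118, 30]]
det(O) = 3·((-14)·30 - 12·118) - (-2)·((-14)·30 - 12·118) + (-1)·((-14)·118 - (-14)·118) = 3·(-1836) - (-2)·(-1836) + (-1)·0 = -9180 ≠ 0, so rank(O) = 3.
rank(O) = 3 = n, so the pair (A, C) is completely observable.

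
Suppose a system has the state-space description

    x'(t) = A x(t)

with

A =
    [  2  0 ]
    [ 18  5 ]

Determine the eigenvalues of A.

2, 5

det(sI - A) = s^2 - (tr A)s + det A, with tr A = 2 + 5 = 7 and det A = 2·5 - 0·18 = 10 - 0 = 10.
So p(s) = det(sI - A) = s^2 - 7s + 10.
Factor s^2 - 7s + 10: two numbers with sum 7 and product 10 are 5 and 2, so s^2 - 7s + 10 = (s - 5)(s - 2).
Hence p(s) = (s - 5) (s - 2), with roots 2, 5.
At least one eigenvalue has non-negative real part, so the system is not asymptotically stable.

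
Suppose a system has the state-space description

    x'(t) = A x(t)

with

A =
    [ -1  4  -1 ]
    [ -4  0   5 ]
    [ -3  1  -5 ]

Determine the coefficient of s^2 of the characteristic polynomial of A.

6

Expand det(sI - A) for the 3×3 matrix.
p(s) = s^3 + 6s^2 + 13s + 131.
(Check: constant term = det(-A) = (-1)^3 det A = 131; coefficient of s^2 = -tr A = 6.)
The coefficient of s^2 is 6.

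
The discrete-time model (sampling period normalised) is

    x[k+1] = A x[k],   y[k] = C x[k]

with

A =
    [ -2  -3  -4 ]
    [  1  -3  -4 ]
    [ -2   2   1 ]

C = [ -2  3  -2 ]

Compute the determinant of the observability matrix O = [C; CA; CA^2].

CA = [[11, -7, -6]]
CA^2 = [[-17, -24, -22]]
Observability matrix O = [C; CA; CA^2] = [[-2, 3, -2], [11, -7, -6], [-17, -24, -22]]
Expanding along the first row, det(O) = (-2)·((-7)·(-22) - (-6)·(-24)) - 3·(11·(-22) - (-6)·(-17)) + (-2)·(11·(-24) - (-7)·(-17)) = (-2)·10 - 3·(-344) + (-2)·(-383) = 1778
Since det(O) ≠ 0, rank(O) = 3 and the system is completely observable.

1778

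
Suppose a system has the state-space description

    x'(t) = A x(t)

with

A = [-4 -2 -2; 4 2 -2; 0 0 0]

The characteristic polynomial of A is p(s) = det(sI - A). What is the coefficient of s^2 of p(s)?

Expand det(sI - A) for the 3×3 matrix.
p(s) = s^3 + 2s^2.
(Check: constant term = det(-A) = (-1)^3 det A = 0; coefficient of s^2 = -tr A = 2.)
The coefficient of s^2 is 2.

2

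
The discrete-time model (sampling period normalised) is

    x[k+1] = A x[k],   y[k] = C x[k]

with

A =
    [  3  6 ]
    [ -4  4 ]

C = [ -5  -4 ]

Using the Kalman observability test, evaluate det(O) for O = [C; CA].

CA = [[1, -46]]
Observability matrix O = [C; CA] = [[-5, -4], [1, -46]]
det(O) = (-5)·(-46) - (-4)·1 = 230 - (-4) = 234
Since det(O) ≠ 0, rank(O) = 2 and the system is completely observable.

234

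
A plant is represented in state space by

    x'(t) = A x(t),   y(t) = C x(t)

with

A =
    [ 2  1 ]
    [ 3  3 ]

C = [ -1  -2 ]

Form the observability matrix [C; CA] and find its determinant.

-9

CA = [[-8, -7]]
Observability matrix O = [C; CA] = [[-1, -2], [-8, -7]]
det(O) = (-1)·(-7) - (-2)·(-8) = 7 - 16 = -9
Since det(O) ≠ 0, rank(O) = 2 and the system is completely observable.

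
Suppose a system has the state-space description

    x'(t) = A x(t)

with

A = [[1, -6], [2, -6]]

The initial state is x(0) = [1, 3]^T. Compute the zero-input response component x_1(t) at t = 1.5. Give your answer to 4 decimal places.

-0.5304

det(sI - A) = s^2 - (tr A)s + det A, with tr A = 1 + (-6) = -5 and det A = 1·(-6) - (-6)·2 = -6 - (-12) = 6.
So p(s) = det(sI - A) = s^2 + 5s + 6.
Factor s^2 + 5s + 6: two numbers with sum -5 and product 6 are -2 and -3, so s^2 + 5s + 6 = (s + 2)(s + 3).
Hence p(s) = (s + 2) (s + 3), with roots -3, -2.
The eigenvalues -3, -2 are distinct and real, so A is diagonalisable and x(t) = e^{At} x(0) = V diag(e^{λ_i t}) V^{-1} x(0), where the columns of V are the eigenvectors.
λ = -3: A - (-3)I = [[4, -6], [2, -3]]. Row 1 gives 4·v1 + (-6)·v2 = 0, so take v_1 = [3, 2]^T.
λ = -2: A - (-2)I = [[3, -6], [2, -4]]. Row 1 gives 3·v1 + (-6)·v2 = 0, so take v_2 = [2, 1]^T.
V = [v_1 v_2] = [[3, 2], [2, 1]] has det V = -1, so V^{-1} = adj(V)/det V = [[-1, 2], [2, -3]].
Modal coordinates z(0) = V^{-1} x(0): (-1)·1 + 2·3 = 5; 2·1 + (-3)·3 = -7; so z(0) = [5, -7]^T.
x_1(t) = Σ_i (v_i)_1 · z_i(0) · e^{λ_i t} (row 1 of V times the modal terms).
x_1(1.5) = 3·5·e^{-3·1.5} + 2·(-7)·e^{-2·1.5} = 15·0.011109 + (-14)·0.049787 = -0.5304.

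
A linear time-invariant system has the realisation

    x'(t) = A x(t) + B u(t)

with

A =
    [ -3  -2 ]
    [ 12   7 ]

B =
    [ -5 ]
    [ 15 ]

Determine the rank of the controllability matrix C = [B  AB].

AB = [[-15], [45]]
Controllability matrix C = [B  AB] = [[-5, -15], [15, 45]]
Every column of C is a scalar multiple of column 1 = [-5, 15] (multipliers 1, 3), so the columns span a one-dimensional space.
C ≠ 0, hence rank(C) = 1.
rank(C) = 1 < n = 2, so the pair (A, B) is not completely controllable.

1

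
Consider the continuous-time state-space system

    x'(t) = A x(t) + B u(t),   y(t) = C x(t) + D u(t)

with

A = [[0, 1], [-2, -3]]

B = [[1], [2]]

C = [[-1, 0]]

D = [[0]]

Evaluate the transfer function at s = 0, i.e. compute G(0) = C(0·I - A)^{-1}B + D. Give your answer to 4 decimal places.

-2.5000

G(0) = C(-A)^{-1}B + D = -C A^{-1} B + D.
det A = 2, so A^{-1} = (1/2)·adj(A) = [[-3/2, -1/2], [1, 0]]
A^{-1} B = [-5/2, 1]^T
C A^{-1} B = 5/2
G(0) = D - C A^{-1} B = 0 - (5/2) = -5/2 ≈ -2.5000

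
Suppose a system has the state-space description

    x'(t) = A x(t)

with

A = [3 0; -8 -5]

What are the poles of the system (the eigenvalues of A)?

det(sI - A) = s^2 - (tr A)s + det A, with tr A = 3 + (-5) = -2 and det A = 3·(-5) - 0·(-8) = -15 - 0 = -15.
So p(s) = det(sI - A) = s^2 + 2s - 15.
Factor s^2 + 2s - 15: two numbers with sum -2 and product -15 are 3 and -5, so s^2 + 2s - 15 = (s - 3)(s + 5).
Hence p(s) = (s - 3) (s + 5), with roots -5, 3.
At least one eigenvalue has non-negative real part, so the system is not asymptotically stable.

-5, 3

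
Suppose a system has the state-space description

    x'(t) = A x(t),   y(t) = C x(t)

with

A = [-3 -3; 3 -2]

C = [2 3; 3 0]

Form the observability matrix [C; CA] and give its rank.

2

CA = [[3, -12], [-9, -9]]
Observability matrix O = [C; CA] = [[2, 3], [3, 0], [3, -12], [-9, -9]]
Take the 2×2 submatrix of O formed by rows 1, 2: [[2, 3], [3, 0]]. Its determinant is 2·0 - 3·3 = 0 - 9 = -9 ≠ 0.
So rank(O) ≥ 2; since O has 2 columns, rank(O) = 2.
rank(O) = 2 = n, so the pair (A, C) is completely observable.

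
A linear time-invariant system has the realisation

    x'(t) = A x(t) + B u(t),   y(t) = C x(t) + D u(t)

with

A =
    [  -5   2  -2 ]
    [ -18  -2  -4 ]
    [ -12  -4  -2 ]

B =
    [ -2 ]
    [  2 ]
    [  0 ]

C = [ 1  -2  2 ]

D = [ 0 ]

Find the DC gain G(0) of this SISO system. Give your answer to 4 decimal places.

G(0) = C(-A)^{-1}B + D = -C A^{-1} B + D.
det A = -12, so A^{-1} = (1/-12)·adj(A) = [[1, -1, 1], [-1, 7/6, -4/3], [-4, 11/3, -23/6]]
A^{-1} B = [-4, 13/3, 46/3]^T
C A^{-1} B = 18
G(0) = D - C A^{-1} B = 0 - (18) = -18

-18.0000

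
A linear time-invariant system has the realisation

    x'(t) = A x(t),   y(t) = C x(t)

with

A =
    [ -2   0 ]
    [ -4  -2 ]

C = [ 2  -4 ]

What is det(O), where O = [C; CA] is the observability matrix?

64

CA = [[12, 8]]
Observability matrix O = [C; CA] = [[2, -4], [12, 8]]
det(O) = 2·8 - (-4)·12 = 16 - (-48) = 64
Since det(O) ≠ 0, rank(O) = 2 and the system is completely observable.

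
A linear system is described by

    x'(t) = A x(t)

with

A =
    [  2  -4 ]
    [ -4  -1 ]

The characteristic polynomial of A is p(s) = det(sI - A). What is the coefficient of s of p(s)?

For a 2×2 matrix, det(sI - A) = s^2 - (tr A)s + det A.
tr A = 1, det A = -18.
So p(s) = s^2 - s - 18.
The coefficient of s is -1.

-1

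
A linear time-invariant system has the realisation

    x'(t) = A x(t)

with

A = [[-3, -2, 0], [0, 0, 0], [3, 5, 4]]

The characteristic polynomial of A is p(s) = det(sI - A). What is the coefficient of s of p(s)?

-12

Expand det(sI - A) for the 3×3 matrix.
p(s) = s^3 - s^2 - 12s.
(Check: constant term = det(-A) = (-1)^3 det A = 0; coefficient of s^2 = -tr A = -1.)
The coefficient of s is -12.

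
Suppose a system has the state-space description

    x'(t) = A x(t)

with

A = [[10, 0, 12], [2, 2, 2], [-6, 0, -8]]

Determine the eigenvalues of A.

-2, 2, 4

det(sI - A) = s^3 - (tr A)s^2 + (M11 + M22 + M33)s - det A, where Mii is the 2×2 principal minor of A obtained by deleting row i and column i.
tr A = 10 + 2 + (-8) = 4; M11 = 2·(-8) - 2·0 = -16 - 0 = -16; M22 = 10·(-8) - 12·(-6) = -80 - (-72) = -8; M33 = 10·2 - 0·2 = 20 - 0 = 20; sum of minors = -4.
det A = 10·(2·(-8) - 2·0) - 0·(2·(-8) - 2·(-6)) + 12·(2·0 - 2·(-6)) = 10·(-16) - 0·(-4) + 12·12 = -16.
So p(s) = det(sI - A) = s^3 - 4s^2 - 4s + 16.
Rational-root test: any integer root divides 16. Testing small divisors, s = -2 works: p(-2) = -8 + (-16) + 8 + 16 = 0, so (s + 2) is a factor.
Dividing, p(s) = (s + 2)(s^2 - 6s + 8).
Factor s^2 - 6s + 8: two numbers with sum 6 and product 8 are 4 and 2, so s^2 - 6s + 8 = (s - 4)(s - 2).
Hence p(s) = (s - 4) (s - 2) (s + 2), with roots -2, 2, 4.
At least one eigenvalue has non-negative real part, so the system is not asymptotically stable.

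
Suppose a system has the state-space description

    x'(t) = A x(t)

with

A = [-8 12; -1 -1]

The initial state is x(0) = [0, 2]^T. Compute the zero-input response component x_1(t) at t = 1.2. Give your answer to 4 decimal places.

0.1380

det(sI - A) = s^2 - (tr A)s + det A, with tr A = (-8) + (-1) = -9 and det A = (-8)·(-1) - 12·(-1) = 8 - (-12) = 20.
So p(s) = det(sI - A) = s^2 + 9s + 20.
Factor s^2 + 9s + 20: two numbers with sum -9 and product 20 are -4 and -5, so s^2 + 9s + 20 = (s + 4)(s + 5).
Hence p(s) = (s + 4) (s + 5), with roots -5, -4.
The eigenvalues -5, -4 are distinct and real, so A is diagonalisable and x(t) = e^{At} x(0) = V diag(e^{λ_i t}) V^{-1} x(0), where the columns of V are the eigenvectors.
λ = -5: A - (-5)I = [[-3, 12], [-1, 4]]. Row 1 gives (-3)·v1 + 12·v2 = 0, so take v_1 = [-4, -1]^T.
λ = -4: A - (-4)I = [[-4, 12], [-1, 3]]. Row 1 gives (-4)·v1 + 12·v2 = 0, so take v_2 = [3, 1]^T.
V = [v_1 v_2] = [[-4, 3], [-1, 1]] has det V = -1, so V^{-1} = adj(V)/det V = [[-1, 3], [-1, 4]].
Modal coordinates z(0) = V^{-1} x(0): (-1)·0 + 3·2 = 6; (-1)·0 + 4·2 = 8; so z(0) = [6, 8]^T.
x_1(t) = Σ_i (v_i)_1 · z_i(0) · e^{λ_i t} (row 1 of V times the modal terms).
x_1(1.2) = (-4)·6·e^{-5·1.2} + 3·8·e^{-4·1.2} = (-24)·0.002479 + 24·0.008230 = 0.1380.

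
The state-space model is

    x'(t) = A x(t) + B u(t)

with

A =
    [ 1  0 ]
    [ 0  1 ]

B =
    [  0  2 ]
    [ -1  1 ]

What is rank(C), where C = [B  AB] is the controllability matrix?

2

AB = [[0, 2], [-1, 1]]
Controllability matrix C = [B  AB] = [[0, 2, 0, 2], [-1, 1, -1, 1]]
Take the 2×2 submatrix of C formed by columns 1, 2: [[0, 2], [-1, 1]]. Its determinant is 0·1 - 2·(-1) = 0 - (-2) = 2 ≠ 0.
So rank(C) ≥ 2; since C has 2 rows, rank(C) = 2.
rank(C) = 2 = n, so the pair (A, B) is completely controllable.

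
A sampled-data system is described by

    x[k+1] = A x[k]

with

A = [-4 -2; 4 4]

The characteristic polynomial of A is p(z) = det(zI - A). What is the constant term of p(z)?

For a 2×2 matrix, det(zI - A) = z^2 - (tr A)z + det A.
tr A = 0, det A = -8.
So p(z) = z^2 - 8.
The constant term is -8.

-8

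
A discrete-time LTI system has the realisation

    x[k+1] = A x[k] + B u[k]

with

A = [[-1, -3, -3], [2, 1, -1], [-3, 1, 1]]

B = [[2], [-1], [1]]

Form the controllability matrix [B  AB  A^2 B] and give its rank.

AB = [[-2], [2], [-6]]
A^2B = [[14], [4], [2]]
Controllability matrix C = [B  AB  A^2B] = [[2, -2, 14], [-1, 2, 4], [1, -6, 2]]
det(C) = 2·(2·2 - 4·(-6)) - (-2)·((-1)·2 - 4·1) + 14·((-1)·(-6) - 2·1) = 2·28 - (-2)·(-6) + 14·4 = 100 ≠ 0, so rank(C) = 3.
rank(C) = 3 = n, so the pair (A, B) is completely controllable.

3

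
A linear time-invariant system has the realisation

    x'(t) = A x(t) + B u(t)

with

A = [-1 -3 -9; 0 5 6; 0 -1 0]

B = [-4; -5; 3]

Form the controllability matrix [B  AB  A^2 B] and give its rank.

AB = [[-8], [-7], [5]]
A^2B = [[-16], [-5], [7]]
Controllability matrix C = [B  AB  A^2B] = [[-4, -8, -16], [-5, -7, -5], [3, 5, 7]]
The rows r1, r2, r3 of C are linearly dependent: r1 + r2 + 3·r3 = 0 (check each entry), so rank(C) ≤ 2.
The 2×2 minor from rows 1, 2, columns 1, 2 is (-4)·(-7) - (-8)·(-5) = 28 - 40 = -12 ≠ 0, so rank(C) = 2.
rank(C) = 2 < n = 3, so the pair (A, B) is not completely controllable.

2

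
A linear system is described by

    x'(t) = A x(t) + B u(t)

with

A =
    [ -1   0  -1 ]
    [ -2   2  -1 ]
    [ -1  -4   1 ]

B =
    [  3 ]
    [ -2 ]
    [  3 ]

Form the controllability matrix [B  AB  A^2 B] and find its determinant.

AB = [[-6], [-13], [8]]
A^2B = [[-2], [-22], [66]]
Controllability matrix C = [B  AB  A^2B] = [[3, -6, -2], [-2, -13, -22], [3, 8, 66]]
Expanding along the first row, det(C) = 3·((-13)·66 - (-22)·8) - (-6)·((-2)·66 - (-22)·3) + (-2)·((-2)·8 - (-13)·3) = 3·(-682) - (-6)·(-66) + (-2)·23 = -2488
Since det(C) ≠ 0, rank(C) = 3 and the system is completely controllable.

-2488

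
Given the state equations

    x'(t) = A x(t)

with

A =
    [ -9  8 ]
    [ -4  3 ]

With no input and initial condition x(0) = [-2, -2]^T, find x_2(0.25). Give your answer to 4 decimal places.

det(sI - A) = s^2 - (tr A)s + det A, with tr A = (-9) + 3 = -6 and det A = (-9)·3 - 8·(-4) = -27 - (-32) = 5.
So p(s) = det(sI - A) = s^2 + 6s + 5.
Factor s^2 + 6s + 5: two numbers with sum -6 and product 5 are -1 and -5, so s^2 + 6s + 5 = (s + 1)(s + 5).
Hence p(s) = (s + 1) (s + 5), with roots -5, -1.
The eigenvalues -5, -1 are distinct and real, so A is diagonalisable and x(t) = e^{At} x(0) = V diag(e^{λ_i t}) V^{-1} x(0), where the columns of V are the eigenvectors.
λ = -5: A - (-5)I = [[-4, 8], [-4, 8]]. Row 1 gives (-4)·v1 + 8·v2 = 0, so take v_1 = [-2, -1]^T.
λ = -1: A - (-1)I = [[-8, 8], [-4, 4]]. Row 1 gives (-8)·v1 + 8·v2 = 0, so take v_2 = [1, 1]^T.
V = [v_1 v_2] = [[-2, 1], [-1, 1]] has det V = -1, so V^{-1} = adj(V)/det V = [[-1, 1], [-1, 2]].
Modal coordinates z(0) = V^{-1} x(0): (-1)·(-2) + 1·(-2) = 0; (-1)·(-2) + 2·(-2) = -2; so z(0) = [0, -2]^T.
x_2(t) = Σ_i (v_i)_2 · z_i(0) · e^{λ_i t} (row 2 of V times the modal terms).
x_2(0.25) = (-1)·0·e^{-5·0.25} + 1·(-2)·e^{-1·0.25} = 0·0.286505 + (-2)·0.778801 = -1.5576.

-1.5576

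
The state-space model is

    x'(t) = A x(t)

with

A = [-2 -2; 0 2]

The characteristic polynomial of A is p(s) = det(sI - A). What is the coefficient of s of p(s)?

For a 2×2 matrix, det(sI - A) = s^2 - (tr A)s + det A.
tr A = 0, det A = -4.
So p(s) = s^2 - 4.
The coefficient of s is 0.

0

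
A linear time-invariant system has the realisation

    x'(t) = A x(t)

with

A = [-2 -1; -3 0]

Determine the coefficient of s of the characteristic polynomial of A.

2

For a 2×2 matrix, det(sI - A) = s^2 - (tr A)s + det A.
tr A = -2, det A = -3.
So p(s) = s^2 + 2s - 3.
The coefficient of s is 2.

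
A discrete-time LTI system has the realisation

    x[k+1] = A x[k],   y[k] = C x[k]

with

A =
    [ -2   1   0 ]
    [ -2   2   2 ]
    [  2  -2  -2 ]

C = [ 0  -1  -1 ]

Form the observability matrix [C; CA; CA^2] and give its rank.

CA = [[0, 0, 0]]
CA^2 = [[0, 0, 0]]
Observability matrix O = [C; CA; CA^2] = [[0, -1, -1], [0, 0, 0], [0, 0, 0]]
Every row of O is a scalar multiple of row 1 = [0, -1, -1] (multipliers 1, 0, 0), so the rows span a one-dimensional space.
O ≠ 0, hence rank(O) = 1.
rank(O) = 1 < n = 3, so the pair (A, C) is not completely observable.

1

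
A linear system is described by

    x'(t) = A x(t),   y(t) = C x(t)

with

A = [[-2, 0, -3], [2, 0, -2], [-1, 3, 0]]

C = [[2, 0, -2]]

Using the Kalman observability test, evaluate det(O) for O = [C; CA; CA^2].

-480

CA = [[-2, -6, -6]]
CA^2 = [[-2, -18, 18]]
Observability matrix O = [C; CA; CA^2] = [[2, 0, -2], [-2, -6, -6], [-2, -18, 18]]
Expanding along the first row, det(O) = 2·((-6)·18 - (-6)·(-18)) - 0·((-2)·18 - (-6)·(-2)) + (-2)·((-2)·(-18) - (-6)·(-2)) = 2·(-216) - 0·(-48) + (-2)·24 = -480
Since det(O) ≠ 0, rank(O) = 3 and the system is completely observable.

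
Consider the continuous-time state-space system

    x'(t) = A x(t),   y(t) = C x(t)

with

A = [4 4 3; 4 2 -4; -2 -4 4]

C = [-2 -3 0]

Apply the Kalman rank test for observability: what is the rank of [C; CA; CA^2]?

3

CA = [[-20, -14, 6]]
CA^2 = [[-148, -132, 20]]
Observability matrix O = [C; CA; CA^2] = [[-2, -3, 0], [-20, -14, 6], [-148, -132, 20]]
det(O) = (-2)·((-14)·20 - 6·(-132)) - (-3)·((-20)·20 - 6·(-148)) + 0·((-20)·(-132) - (-14)·(-148)) = (-2)·512 - (-3)·488 + 0·568 = 440 ≠ 0, so rank(O) = 3.
rank(O) = 3 = n, so the pair (A, C) is completely observable.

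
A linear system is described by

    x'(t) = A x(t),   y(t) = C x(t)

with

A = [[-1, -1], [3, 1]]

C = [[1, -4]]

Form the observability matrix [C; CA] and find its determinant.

CA = [[-13, -5]]
Observability matrix O = [C; CA] = [[1, -4], [-13, -5]]
det(O) = 1·(-5) - (-4)·(-13) = -5 - 52 = -57
Since det(O) ≠ 0, rank(O) = 2 and the system is completely observable.

-57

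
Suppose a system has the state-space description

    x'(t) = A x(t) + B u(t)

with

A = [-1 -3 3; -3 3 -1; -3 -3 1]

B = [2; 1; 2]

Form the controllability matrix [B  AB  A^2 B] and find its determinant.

-252

AB = [[1], [-5], [-7]]
A^2B = [[-7], [-11], [5]]
Controllability matrix C = [B  AB  A^2B] = [[2, 1, -7], [1, -5, -11], [2, -7, 5]]
Expanding along the first row, det(C) = 2·((-5)·5 - (-11)·(-7)) - 1·(1·5 - (-11)·2) + (-7)·(1·(-7) - (-5)·2) = 2·(-102) - 1·27 + (-7)·3 = -252
Since det(C) ≠ 0, rank(C) = 3 and the system is completely controllable.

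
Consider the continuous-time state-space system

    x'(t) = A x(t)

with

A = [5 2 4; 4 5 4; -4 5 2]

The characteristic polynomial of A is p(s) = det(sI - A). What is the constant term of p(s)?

-62

Expand det(sI - A) for the 3×3 matrix.
p(s) = s^3 - 12s^2 + 33s - 62.
(Check: constant term = det(-A) = (-1)^3 det A = -62; coefficient of s^2 = -tr A = -12.)
The constant term is -62.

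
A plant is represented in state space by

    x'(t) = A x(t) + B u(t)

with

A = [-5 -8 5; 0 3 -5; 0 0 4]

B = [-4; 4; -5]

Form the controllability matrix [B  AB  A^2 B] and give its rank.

2

AB = [[-37], [37], [-20]]
A^2B = [[-211], [211], [-80]]
Controllability matrix C = [B  AB  A^2B] = [[-4, -37, -211], [4, 37, 211], [-5, -20, -80]]
The rows r1, r2, r3 of C are linearly dependent: r1 + r2 = 0 (check each entry), so rank(C) ≤ 2.
The 2×2 minor from rows 1, 3, columns 1, 2 is (-4)·(-20) - (-37)·(-5) = 80 - 185 = -105 ≠ 0, so rank(C) = 2.
rank(C) = 2 < n = 3, so the pair (A, B) is not completely controllable.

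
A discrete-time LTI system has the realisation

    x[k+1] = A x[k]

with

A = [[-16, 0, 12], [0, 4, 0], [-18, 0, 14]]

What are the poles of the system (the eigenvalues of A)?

-4, 2, 4

det(zI - A) = z^3 - (tr A)z^2 + (M11 + M22 + M33)z - det A, where Mii is the 2×2 principal minor of A obtained by deleting row i and column i.
tr A = (-16) + 4 + 14 = 2; M11 = 4·14 - 0·0 = 56 - 0 = 56; M22 = (-16)·14 - 12·(-18) = -224 - (-216) = -8; M33 = (-16)·4 - 0·0 = -64 - 0 = -64; sum of minors = -16.
det A = (-16)·(4·14 - 0·0) - 0·(0·14 - 0·(-18)) + 12·(0·0 - 4·(-18)) = (-16)·56 - 0·0 + 12·72 = -32.
So p(z) = det(zI - A) = z^3 - 2z^2 - 16z + 32.
Rational-root test: any integer root divides 32. Testing small divisors, z = 2 works: p(2) = 8 + (-8) + (-32) + 32 = 0, so (z - 2) is a factor.
Dividing, p(z) = (z - 2)(z^2 - 16).
Factor z^2 - 16: two numbers with sum 0 and product -16 are 4 and -4, so z^2 - 16 = (z - 4)(z + 4).
Hence p(z) = (z - 4) (z - 2) (z + 4), with roots -4, 2, 4.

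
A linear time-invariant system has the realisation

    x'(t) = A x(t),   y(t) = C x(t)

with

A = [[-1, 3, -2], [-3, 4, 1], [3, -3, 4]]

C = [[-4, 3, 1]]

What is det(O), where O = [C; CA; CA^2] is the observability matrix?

132

CA = [[-2, -3, 15]]
CA^2 = [[56, -63, 61]]
Observability matrix O = [C; CA; CA^2] = [[-4, 3, 1], [-2, -3, 15], [56, -63, 61]]
Expanding along the first row, det(O) = (-4)·((-3)·61 - 15·(-63)) - 3·((-2)·61 - 15·56) + 1·((-2)·(-63) - (-3)·56) = (-4)·762 - 3·(-962) + 1·294 = 132
Since det(O) ≠ 0, rank(O) = 3 and the system is completely observable.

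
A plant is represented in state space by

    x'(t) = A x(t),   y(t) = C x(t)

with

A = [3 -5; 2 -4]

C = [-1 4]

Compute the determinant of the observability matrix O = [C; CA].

CA = [[5, -11]]
Observability matrix O = [C; CA] = [[-1, 4], [5, -11]]
det(O) = (-1)·(-11) - 4·5 = 11 - 20 = -9
Since det(O) ≠ 0, rank(O) = 2 and the system is completely observable.

-9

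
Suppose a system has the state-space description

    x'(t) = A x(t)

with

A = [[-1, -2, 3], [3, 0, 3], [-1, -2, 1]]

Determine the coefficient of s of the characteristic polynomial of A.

14

Expand det(sI - A) for the 3×3 matrix.
p(s) = s^3 + 14s + 12.
(Check: constant term = det(-A) = (-1)^3 det A = 12; coefficient of s^2 = -tr A = 0.)
The coefficient of s is 14.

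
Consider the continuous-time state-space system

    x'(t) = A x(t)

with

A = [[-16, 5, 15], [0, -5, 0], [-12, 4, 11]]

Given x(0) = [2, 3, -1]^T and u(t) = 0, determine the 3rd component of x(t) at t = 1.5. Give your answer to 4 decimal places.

det(sI - A) = s^3 - (tr A)s^2 + (M11 + M22 + M33)s - det A, where Mii is the 2×2 principal minor of A obtained by deleting row i and column i.
tr A = (-16) + (-5) + 11 = -10; M11 = (-5)·11 - 0·4 = -55 - 0 = -55; M22 = (-16)·11 - 15·(-12) = -176 - (-180) = 4; M33 = (-16)·(-5) - 5·0 = 80 - 0 = 80; sum of minors = 29.
det A = (-16)·((-5)·11 - 0·4) - 5·(0·11 - 0·(-12)) + 15·(0·4 - (-5)·(-12)) = (-16)·(-55) - 5·0 + 15·(-60) = -20.
So p(s) = det(sI - A) = s^3 + 10s^2 + 29s + 20.
Rational-root test: any integer root divides 20. Testing small divisors, s = -1 works: p(-1) = -1 + 10 + (-29) + 20 = 0, so (s + 1) is a factor.
Dividing, p(s) = (s + 1)(s^2 + 9s + 20).
Factor s^2 + 9s + 20: two numbers with sum -9 and product 20 are -4 and -5, so s^2 + 9s + 20 = (s + 4)(s + 5).
Hence p(s) = (s + 1) (s + 4) (s + 5), with roots -5, -4, -1.
The eigenvalues -5, -4, -1 are distinct and real, so A is diagonalisable and x(t) = e^{At} x(0) = V diag(e^{λ_i t}) V^{-1} x(0), where the columns of V are the eigenvectors.
λ = -5: A - (-5)I = [[-11, 5, 15], [0, 0, 0], [-12, 4, 16]]. v must be orthogonal to every row; (row 1) × (row 3) = [20, -4, 16], so take v_1 = [5, -1, 4]^T.
λ = -4: A - (-4)I = [[-12, 5, 15], [0, -1, 0], [-12, 4, 15]]. v must be orthogonal to every row; (row 1) × (row 2) = [15, 0, 12], so take v_2 = [5, 0, 4]^T.
λ = -1: A - (-1)I = [[-15, 5, 15], [0, -4, 0], [-12, 4, 12]]. v must be orthogonal to every row; (row 1) × (row 2) = [60, 0, 60], so take v_3 = [1, 0, 1]^T.
V = [v_1 v_2 v_3] = [[5, 5, 1], [-1, 0, 0], [4, 4, 1]] has det V = 1, so V^{-1} = adj(V)/det V = [[0, -1, 0], [1, 1, -1], [-4, 0, 5]].
Modal coordinates z(0) = V^{-1} x(0): 0·2 + (-1)·3 + 0·(-1) = -3; 1·2 + 1·3 + (-1)·(-1) = 6; (-4)·2 + 0·3 + 5·(-1) = -13; so z(0) = [-3, 6, -13]^T.
x_3(t) = Σ_i (v_i)_3 · z_i(0) · e^{λ_i t} (row 3 of V times the modal terms).
x_3(1.5) = 4·(-3)·e^{-5·1.5} + 4·6·e^{-4·1.5} + 1·(-13)·e^{-1·1.5} = (-12)·0.000553 + 24·0.002479 + (-13)·0.223130 = -2.8478.

-2.8478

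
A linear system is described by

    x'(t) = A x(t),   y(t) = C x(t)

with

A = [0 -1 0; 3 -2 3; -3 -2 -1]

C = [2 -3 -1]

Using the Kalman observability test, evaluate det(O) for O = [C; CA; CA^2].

1324

CA = [[-6, 6, -8]]
CA^2 = [[42, 10, 26]]
Observability matrix O = [C; CA; CA^2] = [[2, -3, -1], [-6, 6, -8], [42, 10, 26]]
Expanding along the first row, det(O) = 2·(6·26 - (-8)·10) - (-3)·((-6)·26 - (-8)·42) + (-1)·((-6)·10 - 6·42) = 2·236 - (-3)·180 + (-1)·(-312) = 1324
Since det(O) ≠ 0, rank(O) = 3 and the system is completely observable.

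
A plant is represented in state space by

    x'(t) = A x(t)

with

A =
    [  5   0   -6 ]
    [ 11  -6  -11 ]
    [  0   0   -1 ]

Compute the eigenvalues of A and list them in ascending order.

det(sI - A) = s^3 - (tr A)s^2 + (M11 + M22 + M33)s - det A, where Mii is the 2×2 principal minor of A obtained by deleting row i and column i.
tr A = 5 + (-6) + (-1) = -2; M11 = (-6)·(-1) - (-11)·0 = 6 - 0 = 6; M22 = 5·(-1) - (-6)·0 = -5 - 0 = -5; M33 = 5·(-6) - 0·11 = -30 - 0 = -30; sum of minors = -29.
det A = 5·((-6)·(-1) - (-11)·0) - 0·(11·(-1) - (-11)·0) + (-6)·(11·0 - (-6)·0) = 5·6 - 0·(-11) + (-6)·0 = 30.
So p(s) = det(sI - A) = s^3 + 2s^2 - 29s - 30.
Rational-root test: any integer root divides -30. Testing small divisors, s = -1 works: p(-1) = -1 + 2 + 29 + (-30) = 0, so (s + 1) is a factor.
Dividing, p(s) = (s + 1)(s^2 + s - 30).
Factor s^2 + s - 30: two numbers with sum -1 and product -30 are 5 and -6, so s^2 + s - 30 = (s - 5)(s + 6).
Hence p(s) = (s - 5) (s + 1) (s + 6), with roots -6, -1, 5.
At least one eigenvalue has non-negative real part, so the system is not asymptotically stable.

-6, -1, 5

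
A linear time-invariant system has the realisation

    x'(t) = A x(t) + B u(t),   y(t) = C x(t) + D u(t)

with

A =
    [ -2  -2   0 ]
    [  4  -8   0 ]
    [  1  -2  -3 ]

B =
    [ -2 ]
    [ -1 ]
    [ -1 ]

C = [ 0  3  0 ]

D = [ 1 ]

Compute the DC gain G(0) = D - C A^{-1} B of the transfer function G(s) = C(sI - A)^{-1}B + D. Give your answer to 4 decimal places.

-0.2500

G(0) = C(-A)^{-1}B + D = -C A^{-1} B + D.
det A = -72, so A^{-1} = (1/-72)·adj(A) = [[-1/3, 1/12, 0], [-1/6, -1/12, 0], [0, 1/12, -1/3]]
A^{-1} B = [7/12, 5/12, 1/4]^T
C A^{-1} B = 5/4
G(0) = D - C A^{-1} B = 1 - (5/4) = -1/4 ≈ -0.2500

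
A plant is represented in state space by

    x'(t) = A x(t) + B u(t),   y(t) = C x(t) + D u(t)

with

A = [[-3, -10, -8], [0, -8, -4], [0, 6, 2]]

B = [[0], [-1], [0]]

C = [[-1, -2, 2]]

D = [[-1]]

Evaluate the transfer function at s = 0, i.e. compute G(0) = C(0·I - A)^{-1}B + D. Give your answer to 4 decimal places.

G(0) = C(-A)^{-1}B + D = -C A^{-1} B + D.
det A = -24, so A^{-1} = (1/-24)·adj(A) = [[-1/3, 7/6, 1], [0, 1/4, 1/2], [0, -3/4, -1]]
A^{-1} B = [-7/6, -1/4, 3/4]^T
C A^{-1} B = 19/6
G(0) = D - C A^{-1} B = -1 - (19/6) = -25/6 ≈ -4.1667

-4.1667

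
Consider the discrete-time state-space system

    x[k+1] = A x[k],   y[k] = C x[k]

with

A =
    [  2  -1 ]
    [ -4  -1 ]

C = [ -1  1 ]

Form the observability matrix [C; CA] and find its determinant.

6

CA = [[-6, 0]]
Observability matrix O = [C; CA] = [[-1, 1], [-6, 0]]
det(O) = (-1)·0 - 1·(-6) = 0 - (-6) = 6
Since det(O) ≠ 0, rank(O) = 2 and the system is completely observable.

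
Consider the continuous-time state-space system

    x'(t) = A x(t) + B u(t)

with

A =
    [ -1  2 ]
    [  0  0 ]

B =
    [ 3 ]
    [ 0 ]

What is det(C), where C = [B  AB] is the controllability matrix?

0

AB = [[-3], [0]]
Controllability matrix C = [B  AB] = [[3, -3], [0, 0]]
det(C) = 3·0 - (-3)·0 = 0 - 0 = 0
Since det(C) = 0, rank(C) < 2 and the system is not completely controllable.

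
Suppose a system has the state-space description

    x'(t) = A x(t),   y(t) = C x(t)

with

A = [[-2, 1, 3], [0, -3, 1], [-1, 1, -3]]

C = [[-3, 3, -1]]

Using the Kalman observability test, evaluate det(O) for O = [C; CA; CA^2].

CA = [[7, -13, -3]]
CA^2 = [[-11, 43, 17]]
Observability matrix O = [C; CA; CA^2] = [[-3, 3, -1], [7, -13, -3], [-11, 43, 17]]
Expanding along the first row, det(O) = (-3)·((-13)·17 - (-3)·43) - 3·(7·17 - (-3)·(-11)) + (-1)·(7·43 - (-13)·(-11)) = (-3)·(-92) - 3·86 + (-1)·158 = -140
Since det(O) ≠ 0, rank(O) = 3 and the system is completely observable.

-140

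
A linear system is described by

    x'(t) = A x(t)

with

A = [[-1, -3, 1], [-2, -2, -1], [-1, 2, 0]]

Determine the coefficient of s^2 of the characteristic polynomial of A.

Expand det(sI - A) for the 3×3 matrix.
p(s) = s^3 + 3s^2 - s + 11.
(Check: constant term = det(-A) = (-1)^3 det A = 11; coefficient of s^2 = -tr A = 3.)
The coefficient of s^2 is 3.

3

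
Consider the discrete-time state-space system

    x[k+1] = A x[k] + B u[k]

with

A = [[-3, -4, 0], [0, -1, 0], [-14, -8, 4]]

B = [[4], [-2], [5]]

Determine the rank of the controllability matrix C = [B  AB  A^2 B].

AB = [[-4], [2], [-20]]
A^2B = [[4], [-2], [-40]]
Controllability matrix C = [B  AB  A^2B] = [[4, -4, 4], [-2, 2, -2], [5, -20, -40]]
The rows r1, r2, r3 of C are linearly dependent: r1 + 2·r2 = 0 (check each entry), so rank(C) ≤ 2.
The 2×2 minor from rows 1, 3, columns 1, 2 is 4·(-20) - (-4)·5 = -80 - (-20) = -60 ≠ 0, so rank(C) = 2.
rank(C) = 2 < n = 3, so the pair (A, B) is not completely controllable.

2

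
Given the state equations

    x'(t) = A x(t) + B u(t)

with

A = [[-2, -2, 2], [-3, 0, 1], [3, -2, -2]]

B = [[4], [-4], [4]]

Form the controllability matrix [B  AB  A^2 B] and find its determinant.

-192

AB = [[8], [-8], [12]]
A^2B = [[24], [-12], [16]]
Controllability matrix C = [B  AB  A^2B] = [[4, 8, 24], [-4, -8, -12], [4, 12, 16]]
Expanding along the first row, det(C) = 4·((-8)·16 - (-12)·12) - 8·((-4)·16 - (-12)·4) + 24·((-4)·12 - (-8)·4) = 4·16 - 8·(-16) + 24·(-16) = -192
Since det(C) ≠ 0, rank(C) = 3 and the system is completely controllable.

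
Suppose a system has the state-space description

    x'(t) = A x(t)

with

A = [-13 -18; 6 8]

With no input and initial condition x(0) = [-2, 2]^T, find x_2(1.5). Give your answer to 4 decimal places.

0.8876

det(sI - A) = s^2 - (tr A)s + det A, with tr A = (-13) + 8 = -5 and det A = (-13)·8 - (-18)·6 = -104 - (-108) = 4.
So p(s) = det(sI - A) = s^2 + 5s + 4.
Factor s^2 + 5s + 4: two numbers with sum -5 and product 4 are -1 and -4, so s^2 + 5s + 4 = (s + 1)(s + 4).
Hence p(s) = (s + 1) (s + 4), with roots -4, -1.
The eigenvalues -4, -1 are distinct and real, so A is diagonalisable and x(t) = e^{At} x(0) = V diag(e^{λ_i t}) V^{-1} x(0), where the columns of V are the eigenvectors.
λ = -4: A - (-4)I = [[-9, -18], [6, 12]]. Row 1 gives (-9)·v1 + (-18)·v2 = 0, so take v_1 = [-2, 1]^T.
λ = -1: A - (-1)I = [[-12, -18], [6, 9]]. Row 1 gives (-12)·v1 + (-18)·v2 = 0, so take v_2 = [-3, 2]^T.
V = [v_1 v_2] = [[-2, -3], [1, 2]] has det V = -1, so V^{-1} = adj(V)/det V = [[-2, -3], [1, 2]].
Modal coordinates z(0) = V^{-1} x(0): (-2)·(-2) + (-3)·2 = -2; 1·(-2) + 2·2 = 2; so z(0) = [-2, 2]^T.
x_2(t) = Σ_i (v_i)_2 · z_i(0) · e^{λ_i t} (row 2 of V times the modal terms).
x_2(1.5) = 1·(-2)·e^{-4·1.5} + 2·2·e^{-1·1.5} = (-2)·0.002479 + 4·0.223130 = 0.8876.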